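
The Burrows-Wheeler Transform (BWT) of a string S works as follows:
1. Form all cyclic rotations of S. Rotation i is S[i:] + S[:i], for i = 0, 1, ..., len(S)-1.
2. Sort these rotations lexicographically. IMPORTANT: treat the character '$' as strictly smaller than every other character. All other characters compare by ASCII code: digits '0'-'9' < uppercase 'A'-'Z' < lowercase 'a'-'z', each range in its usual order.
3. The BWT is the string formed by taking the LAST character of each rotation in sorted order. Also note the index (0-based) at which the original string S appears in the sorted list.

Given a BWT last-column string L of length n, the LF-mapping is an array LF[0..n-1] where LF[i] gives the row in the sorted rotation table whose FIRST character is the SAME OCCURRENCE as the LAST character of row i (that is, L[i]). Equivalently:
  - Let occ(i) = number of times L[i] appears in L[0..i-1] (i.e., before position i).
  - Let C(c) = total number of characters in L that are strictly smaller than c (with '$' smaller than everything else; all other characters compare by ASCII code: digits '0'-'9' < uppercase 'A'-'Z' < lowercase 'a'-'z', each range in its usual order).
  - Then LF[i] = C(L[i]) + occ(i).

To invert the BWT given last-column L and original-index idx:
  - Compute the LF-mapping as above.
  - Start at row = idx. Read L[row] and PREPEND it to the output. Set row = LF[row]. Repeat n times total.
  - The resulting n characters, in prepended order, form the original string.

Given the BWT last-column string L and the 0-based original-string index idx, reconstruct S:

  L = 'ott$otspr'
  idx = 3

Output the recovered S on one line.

LF mapping: 1 6 7 0 2 8 5 3 4
Walk LF starting at row 3, prepending L[row]:
  step 1: row=3, L[3]='$', prepend. Next row=LF[3]=0
  step 2: row=0, L[0]='o', prepend. Next row=LF[0]=1
  step 3: row=1, L[1]='t', prepend. Next row=LF[1]=6
  step 4: row=6, L[6]='s', prepend. Next row=LF[6]=5
  step 5: row=5, L[5]='t', prepend. Next row=LF[5]=8
  step 6: row=8, L[8]='r', prepend. Next row=LF[8]=4
  step 7: row=4, L[4]='o', prepend. Next row=LF[4]=2
  step 8: row=2, L[2]='t', prepend. Next row=LF[2]=7
  step 9: row=7, L[7]='p', prepend. Next row=LF[7]=3
Reversed output: ptortsto$

Answer: ptortsto$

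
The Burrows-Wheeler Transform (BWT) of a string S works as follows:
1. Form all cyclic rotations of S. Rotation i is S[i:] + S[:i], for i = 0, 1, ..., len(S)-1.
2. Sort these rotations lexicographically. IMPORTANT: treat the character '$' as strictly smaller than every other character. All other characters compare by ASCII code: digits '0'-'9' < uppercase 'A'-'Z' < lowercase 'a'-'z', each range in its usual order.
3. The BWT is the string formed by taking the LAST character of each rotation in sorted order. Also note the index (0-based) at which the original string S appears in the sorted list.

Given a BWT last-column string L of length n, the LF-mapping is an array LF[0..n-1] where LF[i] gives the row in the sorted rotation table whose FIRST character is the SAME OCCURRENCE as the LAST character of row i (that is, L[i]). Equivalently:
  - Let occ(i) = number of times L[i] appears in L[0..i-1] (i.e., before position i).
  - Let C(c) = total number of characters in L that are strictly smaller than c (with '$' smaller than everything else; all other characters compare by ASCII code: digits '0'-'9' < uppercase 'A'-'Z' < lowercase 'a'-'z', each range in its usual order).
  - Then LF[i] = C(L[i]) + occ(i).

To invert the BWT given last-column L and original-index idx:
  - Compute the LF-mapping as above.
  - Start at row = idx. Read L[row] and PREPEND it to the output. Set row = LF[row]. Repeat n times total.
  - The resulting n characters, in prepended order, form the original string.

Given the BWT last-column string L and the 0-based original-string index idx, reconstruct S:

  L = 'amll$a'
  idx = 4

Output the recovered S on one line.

LF mapping: 1 5 3 4 0 2
Walk LF starting at row 4, prepending L[row]:
  step 1: row=4, L[4]='$', prepend. Next row=LF[4]=0
  step 2: row=0, L[0]='a', prepend. Next row=LF[0]=1
  step 3: row=1, L[1]='m', prepend. Next row=LF[1]=5
  step 4: row=5, L[5]='a', prepend. Next row=LF[5]=2
  step 5: row=2, L[2]='l', prepend. Next row=LF[2]=3
  step 6: row=3, L[3]='l', prepend. Next row=LF[3]=4
Reversed output: llama$

Answer: llama$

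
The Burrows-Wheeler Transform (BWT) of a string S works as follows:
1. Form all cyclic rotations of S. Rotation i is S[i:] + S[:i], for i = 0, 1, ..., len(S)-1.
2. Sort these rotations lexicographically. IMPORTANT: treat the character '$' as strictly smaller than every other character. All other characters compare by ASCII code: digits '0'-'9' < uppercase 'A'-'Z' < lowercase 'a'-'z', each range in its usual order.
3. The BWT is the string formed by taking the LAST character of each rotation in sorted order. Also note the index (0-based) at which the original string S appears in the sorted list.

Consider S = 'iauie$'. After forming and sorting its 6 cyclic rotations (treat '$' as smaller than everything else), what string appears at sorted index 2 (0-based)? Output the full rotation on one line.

All 6 rotations (rotation i = S[i:]+S[:i]):
  rot[0] = iauie$
  rot[1] = auie$i
  rot[2] = uie$ia
  rot[3] = ie$iau
  rot[4] = e$iaui
  rot[5] = $iauie
Sorted (with $ < everything):
  sorted[0] = $iauie
  sorted[1] = auie$i
  sorted[2] = e$iaui
  sorted[3] = iauie$
  sorted[4] = ie$iau
  sorted[5] = uie$ia
sorted[2] = e$iaui

Answer: e$iaui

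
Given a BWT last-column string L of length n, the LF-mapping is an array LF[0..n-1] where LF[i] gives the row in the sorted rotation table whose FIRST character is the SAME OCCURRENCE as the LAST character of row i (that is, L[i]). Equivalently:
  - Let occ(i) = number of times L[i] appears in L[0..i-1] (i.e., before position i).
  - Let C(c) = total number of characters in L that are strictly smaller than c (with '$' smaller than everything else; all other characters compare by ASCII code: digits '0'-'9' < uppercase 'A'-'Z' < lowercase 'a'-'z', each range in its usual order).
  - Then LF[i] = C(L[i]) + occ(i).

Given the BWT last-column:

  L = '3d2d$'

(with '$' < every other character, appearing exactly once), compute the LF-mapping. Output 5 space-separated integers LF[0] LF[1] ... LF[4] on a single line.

Char counts: '$':1, '2':1, '3':1, 'd':2
C (first-col start): C('$')=0, C('2')=1, C('3')=2, C('d')=3
L[0]='3': occ=0, LF[0]=C('3')+0=2+0=2
L[1]='d': occ=0, LF[1]=C('d')+0=3+0=3
L[2]='2': occ=0, LF[2]=C('2')+0=1+0=1
L[3]='d': occ=1, LF[3]=C('d')+1=3+1=4
L[4]='$': occ=0, LF[4]=C('$')+0=0+0=0

Answer: 2 3 1 4 0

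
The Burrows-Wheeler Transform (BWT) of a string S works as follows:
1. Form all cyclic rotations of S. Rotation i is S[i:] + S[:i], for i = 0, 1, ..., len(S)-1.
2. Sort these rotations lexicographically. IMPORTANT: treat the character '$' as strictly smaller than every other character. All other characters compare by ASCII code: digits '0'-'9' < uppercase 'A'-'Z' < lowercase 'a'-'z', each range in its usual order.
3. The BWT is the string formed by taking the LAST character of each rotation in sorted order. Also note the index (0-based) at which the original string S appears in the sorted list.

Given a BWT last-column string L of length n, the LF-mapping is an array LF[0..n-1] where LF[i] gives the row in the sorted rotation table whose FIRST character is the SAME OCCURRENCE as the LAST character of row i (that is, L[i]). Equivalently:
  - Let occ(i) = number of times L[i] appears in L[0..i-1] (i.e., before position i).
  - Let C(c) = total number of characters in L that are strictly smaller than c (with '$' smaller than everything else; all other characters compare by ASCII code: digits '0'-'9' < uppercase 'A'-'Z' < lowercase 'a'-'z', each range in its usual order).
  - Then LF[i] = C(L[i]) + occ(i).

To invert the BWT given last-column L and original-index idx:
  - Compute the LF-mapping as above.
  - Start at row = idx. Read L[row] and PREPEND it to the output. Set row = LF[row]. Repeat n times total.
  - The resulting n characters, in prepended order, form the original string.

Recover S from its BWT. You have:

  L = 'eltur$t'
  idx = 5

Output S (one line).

LF mapping: 1 2 4 6 3 0 5
Walk LF starting at row 5, prepending L[row]:
  step 1: row=5, L[5]='$', prepend. Next row=LF[5]=0
  step 2: row=0, L[0]='e', prepend. Next row=LF[0]=1
  step 3: row=1, L[1]='l', prepend. Next row=LF[1]=2
  step 4: row=2, L[2]='t', prepend. Next row=LF[2]=4
  step 5: row=4, L[4]='r', prepend. Next row=LF[4]=3
  step 6: row=3, L[3]='u', prepend. Next row=LF[3]=6
  step 7: row=6, L[6]='t', prepend. Next row=LF[6]=5
Reversed output: turtle$

Answer: turtle$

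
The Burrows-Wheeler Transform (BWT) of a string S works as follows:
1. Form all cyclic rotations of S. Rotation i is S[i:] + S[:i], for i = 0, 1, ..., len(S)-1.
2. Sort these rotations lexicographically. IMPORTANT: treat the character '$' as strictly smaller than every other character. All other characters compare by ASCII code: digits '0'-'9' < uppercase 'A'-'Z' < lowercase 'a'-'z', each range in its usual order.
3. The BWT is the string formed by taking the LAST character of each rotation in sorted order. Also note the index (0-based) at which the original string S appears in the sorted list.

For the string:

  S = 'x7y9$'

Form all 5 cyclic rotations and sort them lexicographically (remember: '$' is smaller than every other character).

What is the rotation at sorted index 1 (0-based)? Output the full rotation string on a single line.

Answer: 7y9$x

Derivation:
All 5 rotations (rotation i = S[i:]+S[:i]):
  rot[0] = x7y9$
  rot[1] = 7y9$x
  rot[2] = y9$x7
  rot[3] = 9$x7y
  rot[4] = $x7y9
Sorted (with $ < everything):
  sorted[0] = $x7y9
  sorted[1] = 7y9$x
  sorted[2] = 9$x7y
  sorted[3] = x7y9$
  sorted[4] = y9$x7
sorted[1] = 7y9$x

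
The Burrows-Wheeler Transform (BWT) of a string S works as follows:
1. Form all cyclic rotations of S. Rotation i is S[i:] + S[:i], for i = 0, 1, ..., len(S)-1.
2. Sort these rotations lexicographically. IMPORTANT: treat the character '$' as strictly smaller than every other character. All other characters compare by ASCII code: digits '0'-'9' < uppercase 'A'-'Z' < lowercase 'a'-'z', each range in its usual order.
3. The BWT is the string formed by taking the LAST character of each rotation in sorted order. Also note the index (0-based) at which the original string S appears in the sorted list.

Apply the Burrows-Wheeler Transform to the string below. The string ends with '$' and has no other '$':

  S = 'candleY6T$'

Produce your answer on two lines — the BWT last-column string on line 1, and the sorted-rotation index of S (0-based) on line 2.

All 10 rotations (rotation i = S[i:]+S[:i]):
  rot[0] = candleY6T$
  rot[1] = andleY6T$c
  rot[2] = ndleY6T$ca
  rot[3] = dleY6T$can
  rot[4] = leY6T$cand
  rot[5] = eY6T$candl
  rot[6] = Y6T$candle
  rot[7] = 6T$candleY
  rot[8] = T$candleY6
  rot[9] = $candleY6T
Sorted (with $ < everything):
  sorted[0] = $candleY6T  (last char: 'T')
  sorted[1] = 6T$candleY  (last char: 'Y')
  sorted[2] = T$candleY6  (last char: '6')
  sorted[3] = Y6T$candle  (last char: 'e')
  sorted[4] = andleY6T$c  (last char: 'c')
  sorted[5] = candleY6T$  (last char: '$')
  sorted[6] = dleY6T$can  (last char: 'n')
  sorted[7] = eY6T$candl  (last char: 'l')
  sorted[8] = leY6T$cand  (last char: 'd')
  sorted[9] = ndleY6T$ca  (last char: 'a')
Last column: TY6ec$nlda
Original string S is at sorted index 5

Answer: TY6ec$nlda
5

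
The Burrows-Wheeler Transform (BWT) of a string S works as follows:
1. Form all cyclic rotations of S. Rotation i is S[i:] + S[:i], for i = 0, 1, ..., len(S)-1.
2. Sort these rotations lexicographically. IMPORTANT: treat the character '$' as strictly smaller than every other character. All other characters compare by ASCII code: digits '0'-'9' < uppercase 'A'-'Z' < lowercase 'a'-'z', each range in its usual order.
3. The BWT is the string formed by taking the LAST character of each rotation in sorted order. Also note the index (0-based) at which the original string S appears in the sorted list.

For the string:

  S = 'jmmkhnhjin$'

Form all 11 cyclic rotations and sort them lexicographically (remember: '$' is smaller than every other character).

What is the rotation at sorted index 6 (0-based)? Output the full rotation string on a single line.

Answer: khnhjin$jmm

Derivation:
All 11 rotations (rotation i = S[i:]+S[:i]):
  rot[0] = jmmkhnhjin$
  rot[1] = mmkhnhjin$j
  rot[2] = mkhnhjin$jm
  rot[3] = khnhjin$jmm
  rot[4] = hnhjin$jmmk
  rot[5] = nhjin$jmmkh
  rot[6] = hjin$jmmkhn
  rot[7] = jin$jmmkhnh
  rot[8] = in$jmmkhnhj
  rot[9] = n$jmmkhnhji
  rot[10] = $jmmkhnhjin
Sorted (with $ < everything):
  sorted[0] = $jmmkhnhjin
  sorted[1] = hjin$jmmkhn
  sorted[2] = hnhjin$jmmk
  sorted[3] = in$jmmkhnhj
  sorted[4] = jin$jmmkhnh
  sorted[5] = jmmkhnhjin$
  sorted[6] = khnhjin$jmm
  sorted[7] = mkhnhjin$jm
  sorted[8] = mmkhnhjin$j
  sorted[9] = n$jmmkhnhji
  sorted[10] = nhjin$jmmkh
sorted[6] = khnhjin$jmm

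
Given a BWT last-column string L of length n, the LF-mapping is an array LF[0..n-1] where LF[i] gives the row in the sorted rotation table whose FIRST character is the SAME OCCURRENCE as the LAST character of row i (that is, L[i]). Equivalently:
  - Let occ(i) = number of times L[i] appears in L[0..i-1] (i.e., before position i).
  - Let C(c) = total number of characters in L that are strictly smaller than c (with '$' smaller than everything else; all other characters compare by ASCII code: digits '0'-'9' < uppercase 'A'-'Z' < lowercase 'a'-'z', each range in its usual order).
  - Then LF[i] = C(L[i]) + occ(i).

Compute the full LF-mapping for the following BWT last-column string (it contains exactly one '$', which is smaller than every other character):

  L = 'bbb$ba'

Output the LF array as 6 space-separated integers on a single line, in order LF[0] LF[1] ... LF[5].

Answer: 2 3 4 0 5 1

Derivation:
Char counts: '$':1, 'a':1, 'b':4
C (first-col start): C('$')=0, C('a')=1, C('b')=2
L[0]='b': occ=0, LF[0]=C('b')+0=2+0=2
L[1]='b': occ=1, LF[1]=C('b')+1=2+1=3
L[2]='b': occ=2, LF[2]=C('b')+2=2+2=4
L[3]='$': occ=0, LF[3]=C('$')+0=0+0=0
L[4]='b': occ=3, LF[4]=C('b')+3=2+3=5
L[5]='a': occ=0, LF[5]=C('a')+0=1+0=1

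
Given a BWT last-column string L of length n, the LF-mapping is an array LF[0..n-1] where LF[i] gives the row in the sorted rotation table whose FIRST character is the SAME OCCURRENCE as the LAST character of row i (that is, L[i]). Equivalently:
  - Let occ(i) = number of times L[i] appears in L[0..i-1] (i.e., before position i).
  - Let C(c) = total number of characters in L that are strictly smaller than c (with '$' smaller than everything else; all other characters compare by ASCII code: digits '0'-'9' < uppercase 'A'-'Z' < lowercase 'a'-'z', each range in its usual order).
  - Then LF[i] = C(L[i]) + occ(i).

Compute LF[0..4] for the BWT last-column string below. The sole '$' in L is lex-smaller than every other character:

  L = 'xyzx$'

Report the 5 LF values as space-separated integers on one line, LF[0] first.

Answer: 1 3 4 2 0

Derivation:
Char counts: '$':1, 'x':2, 'y':1, 'z':1
C (first-col start): C('$')=0, C('x')=1, C('y')=3, C('z')=4
L[0]='x': occ=0, LF[0]=C('x')+0=1+0=1
L[1]='y': occ=0, LF[1]=C('y')+0=3+0=3
L[2]='z': occ=0, LF[2]=C('z')+0=4+0=4
L[3]='x': occ=1, LF[3]=C('x')+1=1+1=2
L[4]='$': occ=0, LF[4]=C('$')+0=0+0=0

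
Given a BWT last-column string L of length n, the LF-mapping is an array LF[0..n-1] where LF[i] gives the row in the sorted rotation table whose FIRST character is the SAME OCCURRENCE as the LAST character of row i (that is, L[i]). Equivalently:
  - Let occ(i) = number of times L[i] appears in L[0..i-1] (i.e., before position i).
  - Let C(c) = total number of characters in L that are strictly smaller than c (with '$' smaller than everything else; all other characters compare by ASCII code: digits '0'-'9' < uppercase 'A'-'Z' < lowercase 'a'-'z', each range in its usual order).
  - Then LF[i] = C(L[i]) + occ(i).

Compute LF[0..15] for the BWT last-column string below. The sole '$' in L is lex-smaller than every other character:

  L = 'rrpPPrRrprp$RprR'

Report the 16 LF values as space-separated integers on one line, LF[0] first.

Answer: 10 11 6 1 2 12 3 13 7 14 8 0 4 9 15 5

Derivation:
Char counts: '$':1, 'P':2, 'R':3, 'p':4, 'r':6
C (first-col start): C('$')=0, C('P')=1, C('R')=3, C('p')=6, C('r')=10
L[0]='r': occ=0, LF[0]=C('r')+0=10+0=10
L[1]='r': occ=1, LF[1]=C('r')+1=10+1=11
L[2]='p': occ=0, LF[2]=C('p')+0=6+0=6
L[3]='P': occ=0, LF[3]=C('P')+0=1+0=1
L[4]='P': occ=1, LF[4]=C('P')+1=1+1=2
L[5]='r': occ=2, LF[5]=C('r')+2=10+2=12
L[6]='R': occ=0, LF[6]=C('R')+0=3+0=3
L[7]='r': occ=3, LF[7]=C('r')+3=10+3=13
L[8]='p': occ=1, LF[8]=C('p')+1=6+1=7
L[9]='r': occ=4, LF[9]=C('r')+4=10+4=14
L[10]='p': occ=2, LF[10]=C('p')+2=6+2=8
L[11]='$': occ=0, LF[11]=C('$')+0=0+0=0
L[12]='R': occ=1, LF[12]=C('R')+1=3+1=4
L[13]='p': occ=3, LF[13]=C('p')+3=6+3=9
L[14]='r': occ=5, LF[14]=C('r')+5=10+5=15
L[15]='R': occ=2, LF[15]=C('R')+2=3+2=5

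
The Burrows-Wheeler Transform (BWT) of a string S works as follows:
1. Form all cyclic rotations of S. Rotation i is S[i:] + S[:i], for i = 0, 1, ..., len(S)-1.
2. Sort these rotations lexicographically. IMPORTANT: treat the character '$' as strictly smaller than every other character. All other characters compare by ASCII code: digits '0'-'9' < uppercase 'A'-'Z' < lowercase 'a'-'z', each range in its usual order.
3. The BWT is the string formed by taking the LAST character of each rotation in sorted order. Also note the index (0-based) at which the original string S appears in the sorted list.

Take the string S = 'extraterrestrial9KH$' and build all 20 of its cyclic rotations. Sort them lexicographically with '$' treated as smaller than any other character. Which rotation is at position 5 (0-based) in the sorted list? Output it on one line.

All 20 rotations (rotation i = S[i:]+S[:i]):
  rot[0] = extraterrestrial9KH$
  rot[1] = xtraterrestrial9KH$e
  rot[2] = traterrestrial9KH$ex
  rot[3] = raterrestrial9KH$ext
  rot[4] = aterrestrial9KH$extr
  rot[5] = terrestrial9KH$extra
  rot[6] = errestrial9KH$extrat
  rot[7] = rrestrial9KH$extrate
  rot[8] = restrial9KH$extrater
  rot[9] = estrial9KH$extraterr
  rot[10] = strial9KH$extraterre
  rot[11] = trial9KH$extraterres
  rot[12] = rial9KH$extraterrest
  rot[13] = ial9KH$extraterrestr
  rot[14] = al9KH$extraterrestri
  rot[15] = l9KH$extraterrestria
  rot[16] = 9KH$extraterrestrial
  rot[17] = KH$extraterrestrial9
  rot[18] = H$extraterrestrial9K
  rot[19] = $extraterrestrial9KH
Sorted (with $ < everything):
  sorted[0] = $extraterrestrial9KH
  sorted[1] = 9KH$extraterrestrial
  sorted[2] = H$extraterrestrial9K
  sorted[3] = KH$extraterrestrial9
  sorted[4] = al9KH$extraterrestri
  sorted[5] = aterrestrial9KH$extr
  sorted[6] = errestrial9KH$extrat
  sorted[7] = estrial9KH$extraterr
  sorted[8] = extraterrestrial9KH$
  sorted[9] = ial9KH$extraterrestr
  sorted[10] = l9KH$extraterrestria
  sorted[11] = raterrestrial9KH$ext
  sorted[12] = restrial9KH$extrater
  sorted[13] = rial9KH$extraterrest
  sorted[14] = rrestrial9KH$extrate
  sorted[15] = strial9KH$extraterre
  sorted[16] = terrestrial9KH$extra
  sorted[17] = traterrestrial9KH$ex
  sorted[18] = trial9KH$extraterres
  sorted[19] = xtraterrestrial9KH$e
sorted[5] = aterrestrial9KH$extr

Answer: aterrestrial9KH$extr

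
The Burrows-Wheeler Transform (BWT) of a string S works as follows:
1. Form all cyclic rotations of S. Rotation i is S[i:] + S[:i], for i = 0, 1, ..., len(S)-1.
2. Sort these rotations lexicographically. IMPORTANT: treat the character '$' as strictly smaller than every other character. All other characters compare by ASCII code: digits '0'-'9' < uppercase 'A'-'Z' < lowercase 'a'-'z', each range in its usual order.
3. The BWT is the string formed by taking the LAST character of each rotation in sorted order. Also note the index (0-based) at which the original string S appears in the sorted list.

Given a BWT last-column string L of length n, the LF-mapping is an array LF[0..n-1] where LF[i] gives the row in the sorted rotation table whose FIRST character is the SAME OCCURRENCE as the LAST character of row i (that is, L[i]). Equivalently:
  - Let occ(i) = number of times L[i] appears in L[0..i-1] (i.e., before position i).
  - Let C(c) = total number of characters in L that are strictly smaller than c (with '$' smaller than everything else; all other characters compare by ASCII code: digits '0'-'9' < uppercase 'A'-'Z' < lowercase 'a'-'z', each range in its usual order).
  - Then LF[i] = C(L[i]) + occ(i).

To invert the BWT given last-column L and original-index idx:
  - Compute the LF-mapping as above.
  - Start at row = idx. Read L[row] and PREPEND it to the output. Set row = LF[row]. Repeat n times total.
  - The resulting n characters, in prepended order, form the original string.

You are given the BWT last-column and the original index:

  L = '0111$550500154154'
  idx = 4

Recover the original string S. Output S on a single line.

Answer: 0451010151455510$

Derivation:
LF mapping: 1 5 6 7 0 12 13 2 14 3 4 8 15 10 9 16 11
Walk LF starting at row 4, prepending L[row]:
  step 1: row=4, L[4]='$', prepend. Next row=LF[4]=0
  step 2: row=0, L[0]='0', prepend. Next row=LF[0]=1
  step 3: row=1, L[1]='1', prepend. Next row=LF[1]=5
  step 4: row=5, L[5]='5', prepend. Next row=LF[5]=12
  step 5: row=12, L[12]='5', prepend. Next row=LF[12]=15
  step 6: row=15, L[15]='5', prepend. Next row=LF[15]=16
  step 7: row=16, L[16]='4', prepend. Next row=LF[16]=11
  step 8: row=11, L[11]='1', prepend. Next row=LF[11]=8
  step 9: row=8, L[8]='5', prepend. Next row=LF[8]=14
  step 10: row=14, L[14]='1', prepend. Next row=LF[14]=9
  step 11: row=9, L[9]='0', prepend. Next row=LF[9]=3
  step 12: row=3, L[3]='1', prepend. Next row=LF[3]=7
  step 13: row=7, L[7]='0', prepend. Next row=LF[7]=2
  step 14: row=2, L[2]='1', prepend. Next row=LF[2]=6
  step 15: row=6, L[6]='5', prepend. Next row=LF[6]=13
  step 16: row=13, L[13]='4', prepend. Next row=LF[13]=10
  step 17: row=10, L[10]='0', prepend. Next row=LF[10]=4
Reversed output: 0451010151455510$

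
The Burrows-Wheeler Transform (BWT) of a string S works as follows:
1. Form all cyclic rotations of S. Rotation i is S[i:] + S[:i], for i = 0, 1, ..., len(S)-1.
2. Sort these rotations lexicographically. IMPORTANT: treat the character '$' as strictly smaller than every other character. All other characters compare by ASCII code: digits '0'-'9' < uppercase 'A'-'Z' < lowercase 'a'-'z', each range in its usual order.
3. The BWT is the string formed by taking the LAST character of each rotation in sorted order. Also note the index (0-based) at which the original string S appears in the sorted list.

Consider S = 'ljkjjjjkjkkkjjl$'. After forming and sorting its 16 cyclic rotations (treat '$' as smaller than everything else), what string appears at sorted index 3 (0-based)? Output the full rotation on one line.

All 16 rotations (rotation i = S[i:]+S[:i]):
  rot[0] = ljkjjjjkjkkkjjl$
  rot[1] = jkjjjjkjkkkjjl$l
  rot[2] = kjjjjkjkkkjjl$lj
  rot[3] = jjjjkjkkkjjl$ljk
  rot[4] = jjjkjkkkjjl$ljkj
  rot[5] = jjkjkkkjjl$ljkjj
  rot[6] = jkjkkkjjl$ljkjjj
  rot[7] = kjkkkjjl$ljkjjjj
  rot[8] = jkkkjjl$ljkjjjjk
  rot[9] = kkkjjl$ljkjjjjkj
  rot[10] = kkjjl$ljkjjjjkjk
  rot[11] = kjjl$ljkjjjjkjkk
  rot[12] = jjl$ljkjjjjkjkkk
  rot[13] = jl$ljkjjjjkjkkkj
  rot[14] = l$ljkjjjjkjkkkjj
  rot[15] = $ljkjjjjkjkkkjjl
Sorted (with $ < everything):
  sorted[0] = $ljkjjjjkjkkkjjl
  sorted[1] = jjjjkjkkkjjl$ljk
  sorted[2] = jjjkjkkkjjl$ljkj
  sorted[3] = jjkjkkkjjl$ljkjj
  sorted[4] = jjl$ljkjjjjkjkkk
  sorted[5] = jkjjjjkjkkkjjl$l
  sorted[6] = jkjkkkjjl$ljkjjj
  sorted[7] = jkkkjjl$ljkjjjjk
  sorted[8] = jl$ljkjjjjkjkkkj
  sorted[9] = kjjjjkjkkkjjl$lj
  sorted[10] = kjjl$ljkjjjjkjkk
  sorted[11] = kjkkkjjl$ljkjjjj
  sorted[12] = kkjjl$ljkjjjjkjk
  sorted[13] = kkkjjl$ljkjjjjkj
  sorted[14] = l$ljkjjjjkjkkkjj
  sorted[15] = ljkjjjjkjkkkjjl$
sorted[3] = jjkjkkkjjl$ljkjj

Answer: jjkjkkkjjl$ljkjj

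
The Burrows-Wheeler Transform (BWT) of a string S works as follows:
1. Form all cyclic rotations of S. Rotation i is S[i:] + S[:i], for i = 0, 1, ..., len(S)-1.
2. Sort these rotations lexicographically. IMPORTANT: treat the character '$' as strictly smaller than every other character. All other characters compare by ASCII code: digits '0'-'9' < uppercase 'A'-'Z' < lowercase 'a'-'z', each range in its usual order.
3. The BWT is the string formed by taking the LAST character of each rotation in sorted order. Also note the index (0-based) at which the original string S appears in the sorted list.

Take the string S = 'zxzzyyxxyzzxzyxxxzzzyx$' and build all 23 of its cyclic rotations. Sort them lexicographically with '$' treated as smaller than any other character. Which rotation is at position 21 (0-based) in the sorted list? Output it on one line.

All 23 rotations (rotation i = S[i:]+S[:i]):
  rot[0] = zxzzyyxxyzzxzyxxxzzzyx$
  rot[1] = xzzyyxxyzzxzyxxxzzzyx$z
  rot[2] = zzyyxxyzzxzyxxxzzzyx$zx
  rot[3] = zyyxxyzzxzyxxxzzzyx$zxz
  rot[4] = yyxxyzzxzyxxxzzzyx$zxzz
  rot[5] = yxxyzzxzyxxxzzzyx$zxzzy
  rot[6] = xxyzzxzyxxxzzzyx$zxzzyy
  rot[7] = xyzzxzyxxxzzzyx$zxzzyyx
  rot[8] = yzzxzyxxxzzzyx$zxzzyyxx
  rot[9] = zzxzyxxxzzzyx$zxzzyyxxy
  rot[10] = zxzyxxxzzzyx$zxzzyyxxyz
  rot[11] = xzyxxxzzzyx$zxzzyyxxyzz
  rot[12] = zyxxxzzzyx$zxzzyyxxyzzx
  rot[13] = yxxxzzzyx$zxzzyyxxyzzxz
  rot[14] = xxxzzzyx$zxzzyyxxyzzxzy
  rot[15] = xxzzzyx$zxzzyyxxyzzxzyx
  rot[16] = xzzzyx$zxzzyyxxyzzxzyxx
  rot[17] = zzzyx$zxzzyyxxyzzxzyxxx
  rot[18] = zzyx$zxzzyyxxyzzxzyxxxz
  rot[19] = zyx$zxzzyyxxyzzxzyxxxzz
  rot[20] = yx$zxzzyyxxyzzxzyxxxzzz
  rot[21] = x$zxzzyyxxyzzxzyxxxzzzy
  rot[22] = $zxzzyyxxyzzxzyxxxzzzyx
Sorted (with $ < everything):
  sorted[0] = $zxzzyyxxyzzxzyxxxzzzyx
  sorted[1] = x$zxzzyyxxyzzxzyxxxzzzy
  sorted[2] = xxxzzzyx$zxzzyyxxyzzxzy
  sorted[3] = xxyzzxzyxxxzzzyx$zxzzyy
  sorted[4] = xxzzzyx$zxzzyyxxyzzxzyx
  sorted[5] = xyzzxzyxxxzzzyx$zxzzyyx
  sorted[6] = xzyxxxzzzyx$zxzzyyxxyzz
  sorted[7] = xzzyyxxyzzxzyxxxzzzyx$z
  sorted[8] = xzzzyx$zxzzyyxxyzzxzyxx
  sorted[9] = yx$zxzzyyxxyzzxzyxxxzzz
  sorted[10] = yxxxzzzyx$zxzzyyxxyzzxz
  sorted[11] = yxxyzzxzyxxxzzzyx$zxzzy
  sorted[12] = yyxxyzzxzyxxxzzzyx$zxzz
  sorted[13] = yzzxzyxxxzzzyx$zxzzyyxx
  sorted[14] = zxzyxxxzzzyx$zxzzyyxxyz
  sorted[15] = zxzzyyxxyzzxzyxxxzzzyx$
  sorted[16] = zyx$zxzzyyxxyzzxzyxxxzz
  sorted[17] = zyxxxzzzyx$zxzzyyxxyzzx
  sorted[18] = zyyxxyzzxzyxxxzzzyx$zxz
  sorted[19] = zzxzyxxxzzzyx$zxzzyyxxy
  sorted[20] = zzyx$zxzzyyxxyzzxzyxxxz
  sorted[21] = zzyyxxyzzxzyxxxzzzyx$zx
  sorted[22] = zzzyx$zxzzyyxxyzzxzyxxx
sorted[21] = zzyyxxyzzxzyxxxzzzyx$zx

Answer: zzyyxxyzzxzyxxxzzzyx$zx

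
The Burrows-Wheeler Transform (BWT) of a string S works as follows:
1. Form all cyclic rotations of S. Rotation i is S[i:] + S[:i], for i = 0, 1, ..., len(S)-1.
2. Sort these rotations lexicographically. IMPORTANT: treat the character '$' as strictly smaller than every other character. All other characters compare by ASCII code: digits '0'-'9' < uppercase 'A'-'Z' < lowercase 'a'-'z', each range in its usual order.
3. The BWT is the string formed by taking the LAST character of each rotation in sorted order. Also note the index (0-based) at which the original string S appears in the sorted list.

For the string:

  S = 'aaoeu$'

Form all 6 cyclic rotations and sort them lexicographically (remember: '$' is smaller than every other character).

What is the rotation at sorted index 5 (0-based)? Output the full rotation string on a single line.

Answer: u$aaoe

Derivation:
All 6 rotations (rotation i = S[i:]+S[:i]):
  rot[0] = aaoeu$
  rot[1] = aoeu$a
  rot[2] = oeu$aa
  rot[3] = eu$aao
  rot[4] = u$aaoe
  rot[5] = $aaoeu
Sorted (with $ < everything):
  sorted[0] = $aaoeu
  sorted[1] = aaoeu$
  sorted[2] = aoeu$a
  sorted[3] = eu$aao
  sorted[4] = oeu$aa
  sorted[5] = u$aaoe
sorted[5] = u$aaoe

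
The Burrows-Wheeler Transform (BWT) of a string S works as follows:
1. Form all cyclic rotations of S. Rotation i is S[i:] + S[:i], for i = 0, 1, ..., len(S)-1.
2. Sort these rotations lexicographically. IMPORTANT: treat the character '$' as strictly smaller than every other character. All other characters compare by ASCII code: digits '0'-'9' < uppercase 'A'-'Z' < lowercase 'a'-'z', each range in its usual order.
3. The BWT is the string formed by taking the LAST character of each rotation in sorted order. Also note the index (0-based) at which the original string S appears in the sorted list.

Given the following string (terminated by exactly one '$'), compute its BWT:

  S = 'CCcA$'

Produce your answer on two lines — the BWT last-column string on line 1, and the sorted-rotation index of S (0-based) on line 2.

Answer: Ac$CC
2

Derivation:
All 5 rotations (rotation i = S[i:]+S[:i]):
  rot[0] = CCcA$
  rot[1] = CcA$C
  rot[2] = cA$CC
  rot[3] = A$CCc
  rot[4] = $CCcA
Sorted (with $ < everything):
  sorted[0] = $CCcA  (last char: 'A')
  sorted[1] = A$CCc  (last char: 'c')
  sorted[2] = CCcA$  (last char: '$')
  sorted[3] = CcA$C  (last char: 'C')
  sorted[4] = cA$CC  (last char: 'C')
Last column: Ac$CC
Original string S is at sorted index 2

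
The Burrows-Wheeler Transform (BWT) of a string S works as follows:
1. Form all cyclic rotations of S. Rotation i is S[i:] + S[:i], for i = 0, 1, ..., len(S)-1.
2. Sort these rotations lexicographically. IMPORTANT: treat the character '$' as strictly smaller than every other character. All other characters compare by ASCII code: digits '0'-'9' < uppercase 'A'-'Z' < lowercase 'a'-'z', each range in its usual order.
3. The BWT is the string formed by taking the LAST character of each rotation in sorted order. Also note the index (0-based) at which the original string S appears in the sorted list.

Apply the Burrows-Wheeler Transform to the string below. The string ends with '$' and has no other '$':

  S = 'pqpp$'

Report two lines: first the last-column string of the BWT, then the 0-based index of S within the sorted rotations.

Answer: ppq$p
3

Derivation:
All 5 rotations (rotation i = S[i:]+S[:i]):
  rot[0] = pqpp$
  rot[1] = qpp$p
  rot[2] = pp$pq
  rot[3] = p$pqp
  rot[4] = $pqpp
Sorted (with $ < everything):
  sorted[0] = $pqpp  (last char: 'p')
  sorted[1] = p$pqp  (last char: 'p')
  sorted[2] = pp$pq  (last char: 'q')
  sorted[3] = pqpp$  (last char: '$')
  sorted[4] = qpp$p  (last char: 'p')
Last column: ppq$p
Original string S is at sorted index 3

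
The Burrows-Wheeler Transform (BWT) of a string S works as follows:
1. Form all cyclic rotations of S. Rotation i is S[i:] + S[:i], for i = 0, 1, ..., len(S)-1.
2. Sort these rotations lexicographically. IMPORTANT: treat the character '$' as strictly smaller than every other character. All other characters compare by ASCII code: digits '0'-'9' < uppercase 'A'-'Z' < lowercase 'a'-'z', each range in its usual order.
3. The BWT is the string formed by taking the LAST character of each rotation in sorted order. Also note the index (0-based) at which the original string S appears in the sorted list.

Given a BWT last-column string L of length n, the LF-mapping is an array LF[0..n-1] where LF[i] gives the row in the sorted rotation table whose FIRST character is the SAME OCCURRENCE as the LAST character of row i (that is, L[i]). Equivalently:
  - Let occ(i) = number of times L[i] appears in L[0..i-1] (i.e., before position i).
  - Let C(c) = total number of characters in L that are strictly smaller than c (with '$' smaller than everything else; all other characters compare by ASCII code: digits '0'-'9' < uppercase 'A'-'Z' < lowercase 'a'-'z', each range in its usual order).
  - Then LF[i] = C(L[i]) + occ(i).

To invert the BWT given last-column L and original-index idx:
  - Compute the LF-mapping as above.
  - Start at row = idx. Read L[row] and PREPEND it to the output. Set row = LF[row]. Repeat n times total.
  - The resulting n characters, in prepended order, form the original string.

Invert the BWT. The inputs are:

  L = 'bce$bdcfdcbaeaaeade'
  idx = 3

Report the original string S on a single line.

LF mapping: 5 8 14 0 6 11 9 18 12 10 7 1 15 2 3 16 4 13 17
Walk LF starting at row 3, prepending L[row]:
  step 1: row=3, L[3]='$', prepend. Next row=LF[3]=0
  step 2: row=0, L[0]='b', prepend. Next row=LF[0]=5
  step 3: row=5, L[5]='d', prepend. Next row=LF[5]=11
  step 4: row=11, L[11]='a', prepend. Next row=LF[11]=1
  step 5: row=1, L[1]='c', prepend. Next row=LF[1]=8
  step 6: row=8, L[8]='d', prepend. Next row=LF[8]=12
  step 7: row=12, L[12]='e', prepend. Next row=LF[12]=15
  step 8: row=15, L[15]='e', prepend. Next row=LF[15]=16
  step 9: row=16, L[16]='a', prepend. Next row=LF[16]=4
  step 10: row=4, L[4]='b', prepend. Next row=LF[4]=6
  step 11: row=6, L[6]='c', prepend. Next row=LF[6]=9
  step 12: row=9, L[9]='c', prepend. Next row=LF[9]=10
  step 13: row=10, L[10]='b', prepend. Next row=LF[10]=7
  step 14: row=7, L[7]='f', prepend. Next row=LF[7]=18
  step 15: row=18, L[18]='e', prepend. Next row=LF[18]=17
  step 16: row=17, L[17]='d', prepend. Next row=LF[17]=13
  step 17: row=13, L[13]='a', prepend. Next row=LF[13]=2
  step 18: row=2, L[2]='e', prepend. Next row=LF[2]=14
  step 19: row=14, L[14]='a', prepend. Next row=LF[14]=3
Reversed output: aeadefbccbaeedcadb$

Answer: aeadefbccbaeedcadb$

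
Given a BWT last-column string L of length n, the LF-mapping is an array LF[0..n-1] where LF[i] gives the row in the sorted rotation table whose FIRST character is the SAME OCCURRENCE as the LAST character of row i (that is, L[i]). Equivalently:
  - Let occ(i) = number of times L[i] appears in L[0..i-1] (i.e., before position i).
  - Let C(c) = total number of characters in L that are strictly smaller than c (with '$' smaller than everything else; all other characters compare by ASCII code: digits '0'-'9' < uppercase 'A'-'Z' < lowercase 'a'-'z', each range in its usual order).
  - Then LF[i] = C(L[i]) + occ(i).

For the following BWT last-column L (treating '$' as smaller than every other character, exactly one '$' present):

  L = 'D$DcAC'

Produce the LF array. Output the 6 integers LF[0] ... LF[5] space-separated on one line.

Answer: 3 0 4 5 1 2

Derivation:
Char counts: '$':1, 'A':1, 'C':1, 'D':2, 'c':1
C (first-col start): C('$')=0, C('A')=1, C('C')=2, C('D')=3, C('c')=5
L[0]='D': occ=0, LF[0]=C('D')+0=3+0=3
L[1]='$': occ=0, LF[1]=C('$')+0=0+0=0
L[2]='D': occ=1, LF[2]=C('D')+1=3+1=4
L[3]='c': occ=0, LF[3]=C('c')+0=5+0=5
L[4]='A': occ=0, LF[4]=C('A')+0=1+0=1
L[5]='C': occ=0, LF[5]=C('C')+0=2+0=2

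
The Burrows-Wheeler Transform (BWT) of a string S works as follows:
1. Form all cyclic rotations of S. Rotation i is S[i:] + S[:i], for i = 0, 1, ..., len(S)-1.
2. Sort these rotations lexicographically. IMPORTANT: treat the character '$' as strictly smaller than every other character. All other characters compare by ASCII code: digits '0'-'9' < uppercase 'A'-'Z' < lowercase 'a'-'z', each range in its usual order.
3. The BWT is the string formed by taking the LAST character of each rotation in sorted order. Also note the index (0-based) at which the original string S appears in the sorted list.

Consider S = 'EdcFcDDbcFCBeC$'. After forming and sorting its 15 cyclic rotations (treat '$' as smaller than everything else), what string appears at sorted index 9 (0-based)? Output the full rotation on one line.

Answer: bcFCBeC$EdcFcDD

Derivation:
All 15 rotations (rotation i = S[i:]+S[:i]):
  rot[0] = EdcFcDDbcFCBeC$
  rot[1] = dcFcDDbcFCBeC$E
  rot[2] = cFcDDbcFCBeC$Ed
  rot[3] = FcDDbcFCBeC$Edc
  rot[4] = cDDbcFCBeC$EdcF
  rot[5] = DDbcFCBeC$EdcFc
  rot[6] = DbcFCBeC$EdcFcD
  rot[7] = bcFCBeC$EdcFcDD
  rot[8] = cFCBeC$EdcFcDDb
  rot[9] = FCBeC$EdcFcDDbc
  rot[10] = CBeC$EdcFcDDbcF
  rot[11] = BeC$EdcFcDDbcFC
  rot[12] = eC$EdcFcDDbcFCB
  rot[13] = C$EdcFcDDbcFCBe
  rot[14] = $EdcFcDDbcFCBeC
Sorted (with $ < everything):
  sorted[0] = $EdcFcDDbcFCBeC
  sorted[1] = BeC$EdcFcDDbcFC
  sorted[2] = C$EdcFcDDbcFCBe
  sorted[3] = CBeC$EdcFcDDbcF
  sorted[4] = DDbcFCBeC$EdcFc
  sorted[5] = DbcFCBeC$EdcFcD
  sorted[6] = EdcFcDDbcFCBeC$
  sorted[7] = FCBeC$EdcFcDDbc
  sorted[8] = FcDDbcFCBeC$Edc
  sorted[9] = bcFCBeC$EdcFcDD
  sorted[10] = cDDbcFCBeC$EdcF
  sorted[11] = cFCBeC$EdcFcDDb
  sorted[12] = cFcDDbcFCBeC$Ed
  sorted[13] = dcFcDDbcFCBeC$E
  sorted[14] = eC$EdcFcDDbcFCB
sorted[9] = bcFCBeC$EdcFcDD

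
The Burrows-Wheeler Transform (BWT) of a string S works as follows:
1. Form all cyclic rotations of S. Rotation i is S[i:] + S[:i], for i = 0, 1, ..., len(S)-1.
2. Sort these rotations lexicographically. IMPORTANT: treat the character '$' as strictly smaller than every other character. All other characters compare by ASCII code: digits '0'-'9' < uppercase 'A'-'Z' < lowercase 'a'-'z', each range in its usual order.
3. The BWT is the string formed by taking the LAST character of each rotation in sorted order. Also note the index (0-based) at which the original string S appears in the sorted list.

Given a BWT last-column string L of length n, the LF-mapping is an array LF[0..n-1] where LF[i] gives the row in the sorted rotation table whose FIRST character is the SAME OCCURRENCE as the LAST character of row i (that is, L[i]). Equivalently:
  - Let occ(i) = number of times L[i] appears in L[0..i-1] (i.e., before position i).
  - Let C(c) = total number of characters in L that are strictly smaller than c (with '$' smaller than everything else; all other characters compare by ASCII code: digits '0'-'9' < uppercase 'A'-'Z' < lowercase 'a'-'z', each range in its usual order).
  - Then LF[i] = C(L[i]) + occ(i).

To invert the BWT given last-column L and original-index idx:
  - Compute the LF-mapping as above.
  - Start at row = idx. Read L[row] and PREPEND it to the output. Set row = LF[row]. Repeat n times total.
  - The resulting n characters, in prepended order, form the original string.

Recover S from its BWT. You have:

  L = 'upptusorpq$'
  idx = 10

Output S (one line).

LF mapping: 9 2 3 8 10 7 1 6 4 5 0
Walk LF starting at row 10, prepending L[row]:
  step 1: row=10, L[10]='$', prepend. Next row=LF[10]=0
  step 2: row=0, L[0]='u', prepend. Next row=LF[0]=9
  step 3: row=9, L[9]='q', prepend. Next row=LF[9]=5
  step 4: row=5, L[5]='s', prepend. Next row=LF[5]=7
  step 5: row=7, L[7]='r', prepend. Next row=LF[7]=6
  step 6: row=6, L[6]='o', prepend. Next row=LF[6]=1
  step 7: row=1, L[1]='p', prepend. Next row=LF[1]=2
  step 8: row=2, L[2]='p', prepend. Next row=LF[2]=3
  step 9: row=3, L[3]='t', prepend. Next row=LF[3]=8
  step 10: row=8, L[8]='p', prepend. Next row=LF[8]=4
  step 11: row=4, L[4]='u', prepend. Next row=LF[4]=10
Reversed output: uptpporsqu$

Answer: uptpporsqu$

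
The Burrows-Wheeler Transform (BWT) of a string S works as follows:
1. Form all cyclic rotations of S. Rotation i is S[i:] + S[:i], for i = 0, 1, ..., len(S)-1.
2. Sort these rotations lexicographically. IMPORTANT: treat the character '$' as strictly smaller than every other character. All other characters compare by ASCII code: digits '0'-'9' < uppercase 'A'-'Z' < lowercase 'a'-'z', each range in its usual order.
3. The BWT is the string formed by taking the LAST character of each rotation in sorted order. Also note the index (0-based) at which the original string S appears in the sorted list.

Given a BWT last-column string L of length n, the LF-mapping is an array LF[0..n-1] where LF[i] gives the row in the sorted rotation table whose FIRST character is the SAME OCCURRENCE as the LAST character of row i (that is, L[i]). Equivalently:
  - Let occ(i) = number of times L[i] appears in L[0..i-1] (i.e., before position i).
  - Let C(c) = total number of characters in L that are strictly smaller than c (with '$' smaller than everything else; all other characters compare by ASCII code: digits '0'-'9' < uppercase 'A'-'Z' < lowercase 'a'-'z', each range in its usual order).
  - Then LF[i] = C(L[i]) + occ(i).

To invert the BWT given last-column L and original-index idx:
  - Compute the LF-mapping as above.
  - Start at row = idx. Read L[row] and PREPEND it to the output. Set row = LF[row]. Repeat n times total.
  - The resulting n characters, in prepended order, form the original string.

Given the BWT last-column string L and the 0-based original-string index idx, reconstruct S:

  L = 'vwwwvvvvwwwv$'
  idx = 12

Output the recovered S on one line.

LF mapping: 1 7 8 9 2 3 4 5 10 11 12 6 0
Walk LF starting at row 12, prepending L[row]:
  step 1: row=12, L[12]='$', prepend. Next row=LF[12]=0
  step 2: row=0, L[0]='v', prepend. Next row=LF[0]=1
  step 3: row=1, L[1]='w', prepend. Next row=LF[1]=7
  step 4: row=7, L[7]='v', prepend. Next row=LF[7]=5
  step 5: row=5, L[5]='v', prepend. Next row=LF[5]=3
  step 6: row=3, L[3]='w', prepend. Next row=LF[3]=9
  step 7: row=9, L[9]='w', prepend. Next row=LF[9]=11
  step 8: row=11, L[11]='v', prepend. Next row=LF[11]=6
  step 9: row=6, L[6]='v', prepend. Next row=LF[6]=4
  step 10: row=4, L[4]='v', prepend. Next row=LF[4]=2
  step 11: row=2, L[2]='w', prepend. Next row=LF[2]=8
  step 12: row=8, L[8]='w', prepend. Next row=LF[8]=10
  step 13: row=10, L[10]='w', prepend. Next row=LF[10]=12
Reversed output: wwwvvvwwvvwv$

Answer: wwwvvvwwvvwv$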